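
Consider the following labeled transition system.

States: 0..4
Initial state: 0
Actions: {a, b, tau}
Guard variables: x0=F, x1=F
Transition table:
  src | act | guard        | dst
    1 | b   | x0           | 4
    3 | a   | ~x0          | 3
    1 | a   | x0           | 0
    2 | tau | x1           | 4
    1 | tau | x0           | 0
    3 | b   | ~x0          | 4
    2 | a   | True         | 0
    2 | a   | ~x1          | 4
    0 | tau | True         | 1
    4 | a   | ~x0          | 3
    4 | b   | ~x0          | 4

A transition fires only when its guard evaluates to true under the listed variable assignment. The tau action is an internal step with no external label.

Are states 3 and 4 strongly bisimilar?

Refine partition for ~:
  π0 = {{0,1,2,3,4}}
  π1 = {{0},{1},{2},{3,4}}
4 equivalence class(es) (converged in 2)
class of 3: {3,4}; class of 4: {3,4}

Answer: BISIMILAR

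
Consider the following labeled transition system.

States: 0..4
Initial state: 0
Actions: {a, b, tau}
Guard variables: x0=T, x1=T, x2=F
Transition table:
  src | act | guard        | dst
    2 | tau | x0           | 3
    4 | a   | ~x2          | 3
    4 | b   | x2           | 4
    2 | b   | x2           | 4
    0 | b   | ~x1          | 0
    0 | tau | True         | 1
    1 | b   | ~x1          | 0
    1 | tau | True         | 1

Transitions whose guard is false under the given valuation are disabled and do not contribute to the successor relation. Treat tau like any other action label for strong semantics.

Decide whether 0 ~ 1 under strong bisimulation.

Refine partition for ~:
  P[0] = {{0,1,2,3,4}}
  P[1] = {{0,1,2},{3},{4}}
  P[2] = {{0,1},{2},{3},{4}}
stable after 3 split(s): 4 block(s)
class of 0: {0,1}; class of 1: {0,1}

Answer: BISIMILAR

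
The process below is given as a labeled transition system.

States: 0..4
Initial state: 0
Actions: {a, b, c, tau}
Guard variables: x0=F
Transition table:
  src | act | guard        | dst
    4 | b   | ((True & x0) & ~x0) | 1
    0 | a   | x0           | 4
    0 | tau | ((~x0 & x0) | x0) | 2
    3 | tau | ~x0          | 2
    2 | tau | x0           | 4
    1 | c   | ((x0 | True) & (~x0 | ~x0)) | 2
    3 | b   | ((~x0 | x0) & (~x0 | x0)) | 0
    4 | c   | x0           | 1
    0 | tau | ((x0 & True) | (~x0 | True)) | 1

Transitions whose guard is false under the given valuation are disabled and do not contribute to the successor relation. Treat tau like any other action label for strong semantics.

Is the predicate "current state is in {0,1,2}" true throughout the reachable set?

Answer: INVARIANT HOLDS

Trace:
Safe = {0,1,2}
Reachable = {0,1,2}
  0: ok
  1: ok
  2: ok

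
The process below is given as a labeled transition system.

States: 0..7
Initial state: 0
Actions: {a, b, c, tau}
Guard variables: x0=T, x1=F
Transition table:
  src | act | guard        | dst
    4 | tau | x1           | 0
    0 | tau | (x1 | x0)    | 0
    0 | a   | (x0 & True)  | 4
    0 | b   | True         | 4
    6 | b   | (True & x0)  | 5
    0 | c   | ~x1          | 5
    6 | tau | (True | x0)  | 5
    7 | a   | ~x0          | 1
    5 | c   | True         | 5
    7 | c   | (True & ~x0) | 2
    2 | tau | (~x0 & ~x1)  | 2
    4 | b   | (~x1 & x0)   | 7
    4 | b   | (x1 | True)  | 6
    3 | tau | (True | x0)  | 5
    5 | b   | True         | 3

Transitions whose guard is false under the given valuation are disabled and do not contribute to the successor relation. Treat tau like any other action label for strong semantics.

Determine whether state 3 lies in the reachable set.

11 transition(s) survive guard evaluation.
depth 0: {0}
depth 1: {4,5}  now seen {0,4,5}
depth 2: {3,6,7}  now seen {0,3,4,5,6,7}
Reachable = {0,3,4,5,6,7}
witness 3: c·b

Answer: REACHABLE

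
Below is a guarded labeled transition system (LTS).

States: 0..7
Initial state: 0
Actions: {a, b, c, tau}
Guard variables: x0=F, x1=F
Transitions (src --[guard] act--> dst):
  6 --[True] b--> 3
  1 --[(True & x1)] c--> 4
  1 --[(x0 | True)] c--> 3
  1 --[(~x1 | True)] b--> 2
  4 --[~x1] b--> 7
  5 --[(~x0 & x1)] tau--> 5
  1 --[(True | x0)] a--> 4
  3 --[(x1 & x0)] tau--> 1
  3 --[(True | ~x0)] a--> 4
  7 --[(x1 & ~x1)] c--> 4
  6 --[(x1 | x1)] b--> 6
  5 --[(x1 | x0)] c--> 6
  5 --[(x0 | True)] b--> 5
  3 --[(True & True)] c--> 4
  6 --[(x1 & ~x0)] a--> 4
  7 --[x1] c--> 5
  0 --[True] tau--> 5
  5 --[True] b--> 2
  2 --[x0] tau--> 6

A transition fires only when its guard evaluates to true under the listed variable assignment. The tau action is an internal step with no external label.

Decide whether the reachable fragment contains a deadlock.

Answer: DEADLOCK at state 2

Trace:
Reachable = {0,2,5}
  0: tau→5  [deg 1]
  2: ∅  [deadlock]
  5: b→2  b→5  [deg 2]
witness 2: tau·b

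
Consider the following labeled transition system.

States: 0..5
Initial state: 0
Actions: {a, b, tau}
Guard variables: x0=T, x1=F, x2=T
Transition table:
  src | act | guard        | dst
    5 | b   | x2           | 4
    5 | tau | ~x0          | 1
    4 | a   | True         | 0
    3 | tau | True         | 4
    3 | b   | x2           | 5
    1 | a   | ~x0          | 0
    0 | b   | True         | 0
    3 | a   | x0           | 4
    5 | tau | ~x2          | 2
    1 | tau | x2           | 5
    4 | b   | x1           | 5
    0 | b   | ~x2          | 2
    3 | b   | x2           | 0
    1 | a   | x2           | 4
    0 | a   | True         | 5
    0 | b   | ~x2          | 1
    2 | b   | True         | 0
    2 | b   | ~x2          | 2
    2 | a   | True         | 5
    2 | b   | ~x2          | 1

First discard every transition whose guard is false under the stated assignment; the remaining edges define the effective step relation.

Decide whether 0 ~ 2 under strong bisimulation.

Compute ~ classes (split until stable):
  P[0] = {{0,1,2,3,4,5}}
  P[1] = {{0,2},{1},{3},{4},{5}}
stable after 2 split(s): 5 block(s)
[0]={0,2}  [2]={0,2}

Answer: BISIMILAR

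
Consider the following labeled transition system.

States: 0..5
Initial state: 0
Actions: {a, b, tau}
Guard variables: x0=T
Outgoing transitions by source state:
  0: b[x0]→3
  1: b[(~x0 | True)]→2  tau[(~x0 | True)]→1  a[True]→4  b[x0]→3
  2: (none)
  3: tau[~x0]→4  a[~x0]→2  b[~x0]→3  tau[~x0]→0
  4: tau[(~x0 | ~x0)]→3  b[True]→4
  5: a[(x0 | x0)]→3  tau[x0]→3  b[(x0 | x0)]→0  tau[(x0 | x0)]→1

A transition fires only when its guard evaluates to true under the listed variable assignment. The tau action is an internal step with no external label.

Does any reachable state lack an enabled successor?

Answer: DEADLOCK at state 3

Trace:
R = {0,3}
  0: b→3  [1 exit(s)]
  3: ∅  [no exit]
Path to 3: b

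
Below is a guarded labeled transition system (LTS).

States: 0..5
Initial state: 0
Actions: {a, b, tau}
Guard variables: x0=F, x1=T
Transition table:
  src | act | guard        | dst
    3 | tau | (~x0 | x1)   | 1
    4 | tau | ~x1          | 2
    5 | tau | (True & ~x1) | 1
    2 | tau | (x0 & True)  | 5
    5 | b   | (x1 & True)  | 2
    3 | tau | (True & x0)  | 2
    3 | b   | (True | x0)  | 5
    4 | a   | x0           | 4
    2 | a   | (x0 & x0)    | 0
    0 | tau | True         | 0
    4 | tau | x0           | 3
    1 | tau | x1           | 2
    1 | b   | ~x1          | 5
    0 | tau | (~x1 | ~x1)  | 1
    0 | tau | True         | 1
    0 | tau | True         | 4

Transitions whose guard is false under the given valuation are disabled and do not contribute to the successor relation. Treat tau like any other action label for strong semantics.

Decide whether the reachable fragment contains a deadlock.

Reachable = {0,1,2,4}
  0: tau→0  tau→1  tau→4  [3 exit(s)]
  1: tau→2  [1 exit(s)]
  2: ∅  [no exit]
  4: ∅  [no exit]
Path to 2: tau·tau

Answer: DEADLOCK at state 2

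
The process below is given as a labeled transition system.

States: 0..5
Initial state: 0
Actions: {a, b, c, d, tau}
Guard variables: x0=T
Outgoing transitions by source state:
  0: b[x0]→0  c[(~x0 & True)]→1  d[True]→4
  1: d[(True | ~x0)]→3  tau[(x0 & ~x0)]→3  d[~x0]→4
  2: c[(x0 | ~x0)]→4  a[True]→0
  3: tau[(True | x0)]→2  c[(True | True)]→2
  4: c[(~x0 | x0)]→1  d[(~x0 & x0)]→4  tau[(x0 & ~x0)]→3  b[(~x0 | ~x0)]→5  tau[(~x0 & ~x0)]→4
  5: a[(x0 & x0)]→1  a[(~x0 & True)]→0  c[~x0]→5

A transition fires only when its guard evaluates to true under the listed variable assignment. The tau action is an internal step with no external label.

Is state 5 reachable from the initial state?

Answer: UNREACHABLE

Working:
After dropping false guards: 9 live edges.
L0 = {0}
L1 = {4}  now seen {0,4}
L2 = {1}  now seen {0,1,4}
L3 = {3}  now seen {0,1,3,4}
L4 = {2}  now seen {0,1,2,3,4}
R = {0,1,2,3,4}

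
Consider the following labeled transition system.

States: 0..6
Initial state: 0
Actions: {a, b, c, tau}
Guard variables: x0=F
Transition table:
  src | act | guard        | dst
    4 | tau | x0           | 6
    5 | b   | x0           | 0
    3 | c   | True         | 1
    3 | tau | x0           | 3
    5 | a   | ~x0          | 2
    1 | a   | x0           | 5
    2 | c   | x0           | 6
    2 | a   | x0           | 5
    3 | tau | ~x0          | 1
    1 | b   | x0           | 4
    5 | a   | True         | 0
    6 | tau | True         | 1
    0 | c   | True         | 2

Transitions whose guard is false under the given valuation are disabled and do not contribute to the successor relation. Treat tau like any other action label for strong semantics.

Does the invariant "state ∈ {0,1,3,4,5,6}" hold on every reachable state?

Inv-set: {0,1,3,4,5,6}
Reach set: {0,2}
  0: safe
  2: VIOLATES
counterexample path to 2: c

Answer: INVARIANT VIOLATED at state 2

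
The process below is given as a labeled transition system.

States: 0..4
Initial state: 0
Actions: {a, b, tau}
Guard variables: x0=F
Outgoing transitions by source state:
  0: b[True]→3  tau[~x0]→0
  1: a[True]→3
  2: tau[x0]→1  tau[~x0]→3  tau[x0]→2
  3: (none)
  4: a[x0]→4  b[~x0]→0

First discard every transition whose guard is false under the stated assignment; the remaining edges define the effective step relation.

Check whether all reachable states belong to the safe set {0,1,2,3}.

Inv-set: {0,1,2,3}
Reach set: {0,3}
  0: ✓
  3: ✓

Answer: INVARIANT HOLDS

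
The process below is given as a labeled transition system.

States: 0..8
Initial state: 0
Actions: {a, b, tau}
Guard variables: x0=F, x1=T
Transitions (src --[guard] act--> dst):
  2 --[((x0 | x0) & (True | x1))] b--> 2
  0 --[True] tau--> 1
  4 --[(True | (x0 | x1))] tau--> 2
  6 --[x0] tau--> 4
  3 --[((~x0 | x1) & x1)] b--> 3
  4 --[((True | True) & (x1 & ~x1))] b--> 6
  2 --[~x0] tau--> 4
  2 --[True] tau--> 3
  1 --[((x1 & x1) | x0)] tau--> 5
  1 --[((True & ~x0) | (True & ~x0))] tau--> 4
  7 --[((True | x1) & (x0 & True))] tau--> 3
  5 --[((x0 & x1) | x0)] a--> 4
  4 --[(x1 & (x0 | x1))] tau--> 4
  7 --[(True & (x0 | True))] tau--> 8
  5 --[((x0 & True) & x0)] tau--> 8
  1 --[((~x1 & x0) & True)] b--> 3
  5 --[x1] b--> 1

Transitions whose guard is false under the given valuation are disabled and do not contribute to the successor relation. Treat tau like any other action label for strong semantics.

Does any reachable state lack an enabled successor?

Reach set: {0,1,2,3,4,5}
  0: tau→1  [deg 1]
  1: tau→4  tau→5  [deg 2]
  2: tau→3  tau→4  [deg 2]
  3: b→3  [deg 1]
  4: tau→2  tau→4  [deg 2]
  5: b→1  [deg 1]

Answer: DEADLOCK-FREE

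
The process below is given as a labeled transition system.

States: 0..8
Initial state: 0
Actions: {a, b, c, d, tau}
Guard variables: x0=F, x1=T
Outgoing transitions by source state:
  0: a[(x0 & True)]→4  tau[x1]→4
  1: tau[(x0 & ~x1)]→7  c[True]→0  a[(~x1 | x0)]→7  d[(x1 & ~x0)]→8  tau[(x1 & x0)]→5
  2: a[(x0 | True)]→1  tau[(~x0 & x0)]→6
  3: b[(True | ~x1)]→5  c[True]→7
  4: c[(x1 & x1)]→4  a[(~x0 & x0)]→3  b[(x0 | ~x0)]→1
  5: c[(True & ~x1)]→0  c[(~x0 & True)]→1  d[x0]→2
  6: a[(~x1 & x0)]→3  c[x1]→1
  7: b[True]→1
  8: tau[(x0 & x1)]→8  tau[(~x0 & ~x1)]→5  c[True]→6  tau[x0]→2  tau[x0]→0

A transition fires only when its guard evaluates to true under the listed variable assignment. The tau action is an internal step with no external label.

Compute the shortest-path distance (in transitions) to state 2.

Answer: UNREACHABLE

Trace:
Layered search for 2:
  L0 = {0}
  L1 = {4}
  L2 = {1}
  L3 = {8}
  L4 = {6}
2 never appears.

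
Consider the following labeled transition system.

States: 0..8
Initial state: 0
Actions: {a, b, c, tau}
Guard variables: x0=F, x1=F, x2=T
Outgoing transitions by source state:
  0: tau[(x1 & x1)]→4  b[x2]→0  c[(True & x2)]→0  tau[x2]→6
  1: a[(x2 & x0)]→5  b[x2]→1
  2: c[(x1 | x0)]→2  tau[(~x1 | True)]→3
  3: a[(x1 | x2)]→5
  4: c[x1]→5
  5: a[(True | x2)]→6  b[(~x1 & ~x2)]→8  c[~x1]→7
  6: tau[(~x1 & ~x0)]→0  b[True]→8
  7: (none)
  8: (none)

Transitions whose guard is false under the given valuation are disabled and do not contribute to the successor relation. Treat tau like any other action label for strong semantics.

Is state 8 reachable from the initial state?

10 transition(s) survive guard evaluation.
depth 0: {0}
depth 1: {6}  now seen {0,6}
depth 2: {8}  now seen {0,6,8}
Reach set: {0,6,8}
witness 8: tau·b

Answer: REACHABLE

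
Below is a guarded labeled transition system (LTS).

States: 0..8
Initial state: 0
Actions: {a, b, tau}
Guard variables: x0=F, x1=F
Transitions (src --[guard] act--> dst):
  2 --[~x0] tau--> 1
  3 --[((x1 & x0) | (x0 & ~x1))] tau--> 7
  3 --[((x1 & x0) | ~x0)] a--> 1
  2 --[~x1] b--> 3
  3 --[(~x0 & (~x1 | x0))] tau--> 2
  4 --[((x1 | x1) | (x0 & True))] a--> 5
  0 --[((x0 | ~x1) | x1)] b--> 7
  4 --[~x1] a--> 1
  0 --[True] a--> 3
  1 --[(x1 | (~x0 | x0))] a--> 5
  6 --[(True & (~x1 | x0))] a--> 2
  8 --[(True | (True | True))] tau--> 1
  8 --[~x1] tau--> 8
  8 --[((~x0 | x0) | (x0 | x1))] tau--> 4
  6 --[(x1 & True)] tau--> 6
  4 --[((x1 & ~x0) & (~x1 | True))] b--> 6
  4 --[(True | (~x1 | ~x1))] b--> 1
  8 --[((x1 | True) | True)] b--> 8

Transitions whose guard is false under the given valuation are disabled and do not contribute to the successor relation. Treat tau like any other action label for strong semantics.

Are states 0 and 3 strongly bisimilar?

Bisimulation quotient by refinement:
  π0 = {{0,1,2,3,4,5,6,7,8}}
  π1 = {{0,4},{1,6},{2,8},{3},{5,7}}
  π2 = {{0},{1},{2},{3},{4},{5,7},{6},{8}}
Fixed point at round 3; 8 class(es).
class of 0: {0}; class of 3: {3}

Answer: NOT BISIMILAR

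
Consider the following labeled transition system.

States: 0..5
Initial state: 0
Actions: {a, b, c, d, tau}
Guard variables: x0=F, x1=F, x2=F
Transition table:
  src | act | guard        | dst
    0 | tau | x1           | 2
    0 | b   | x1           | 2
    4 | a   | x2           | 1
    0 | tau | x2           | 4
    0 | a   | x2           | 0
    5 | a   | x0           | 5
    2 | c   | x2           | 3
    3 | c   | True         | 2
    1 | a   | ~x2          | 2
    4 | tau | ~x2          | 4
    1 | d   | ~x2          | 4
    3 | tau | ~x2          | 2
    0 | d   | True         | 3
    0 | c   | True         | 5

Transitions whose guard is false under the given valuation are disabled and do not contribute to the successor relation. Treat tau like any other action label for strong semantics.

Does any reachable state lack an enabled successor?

Reach set: {0,2,3,5}
  0: c→5  d→3  [deg 2]
  2: ∅  [no exit]
  3: c→2  tau→2  [deg 2]
  5: ∅  [no exit]
witness 2: d·c

Answer: DEADLOCK at state 2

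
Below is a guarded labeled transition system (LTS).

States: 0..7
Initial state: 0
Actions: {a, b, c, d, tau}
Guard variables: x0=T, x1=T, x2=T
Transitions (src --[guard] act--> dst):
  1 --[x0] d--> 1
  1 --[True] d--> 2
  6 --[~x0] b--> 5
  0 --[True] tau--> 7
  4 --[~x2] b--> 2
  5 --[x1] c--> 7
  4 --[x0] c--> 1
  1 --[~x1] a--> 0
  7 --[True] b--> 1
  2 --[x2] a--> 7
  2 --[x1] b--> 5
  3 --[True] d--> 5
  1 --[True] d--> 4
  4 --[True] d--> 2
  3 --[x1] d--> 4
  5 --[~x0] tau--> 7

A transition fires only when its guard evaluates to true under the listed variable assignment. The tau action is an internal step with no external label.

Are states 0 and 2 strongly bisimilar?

Answer: NOT BISIMILAR

Trace:
Compute ~ classes (split until stable):
  π0 = {{0,1,2,3,4,5,6,7}}
  π1 = {{0},{1,3},{2},{4},{5},{6},{7}}
  π2 = {{0},{1},{2},{3},{4},{5},{6},{7}}
stable after 3 split(s): 8 block(s)
class of 0: {0}; class of 2: {2}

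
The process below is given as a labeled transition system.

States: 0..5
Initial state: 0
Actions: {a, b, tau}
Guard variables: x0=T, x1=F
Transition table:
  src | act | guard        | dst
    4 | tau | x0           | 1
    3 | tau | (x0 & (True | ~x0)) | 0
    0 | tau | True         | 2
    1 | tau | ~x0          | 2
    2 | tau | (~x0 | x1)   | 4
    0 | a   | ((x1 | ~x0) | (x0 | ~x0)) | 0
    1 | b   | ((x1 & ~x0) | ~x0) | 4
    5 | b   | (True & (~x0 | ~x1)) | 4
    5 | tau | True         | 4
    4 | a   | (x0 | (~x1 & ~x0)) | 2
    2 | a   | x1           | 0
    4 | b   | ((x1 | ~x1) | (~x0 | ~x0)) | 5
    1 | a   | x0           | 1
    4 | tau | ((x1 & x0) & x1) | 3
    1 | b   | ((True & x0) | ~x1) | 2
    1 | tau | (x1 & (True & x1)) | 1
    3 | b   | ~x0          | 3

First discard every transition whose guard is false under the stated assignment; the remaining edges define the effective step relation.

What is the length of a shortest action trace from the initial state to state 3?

Layered search for 3:
  L0 = {0}
  L1 = {2}
3 never appears.

Answer: UNREACHABLE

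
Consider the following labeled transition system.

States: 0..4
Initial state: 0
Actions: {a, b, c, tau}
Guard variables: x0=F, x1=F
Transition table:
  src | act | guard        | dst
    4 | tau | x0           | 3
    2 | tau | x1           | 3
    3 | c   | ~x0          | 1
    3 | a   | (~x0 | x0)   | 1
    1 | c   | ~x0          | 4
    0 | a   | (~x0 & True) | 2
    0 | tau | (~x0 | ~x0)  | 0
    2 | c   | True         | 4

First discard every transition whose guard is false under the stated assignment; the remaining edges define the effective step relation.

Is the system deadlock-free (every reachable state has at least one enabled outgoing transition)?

R = {0,2,4}
  0: a→2  tau→0  [2 exit(s)]
  2: c→4  [1 exit(s)]
  4: ∅  [no exit]
Path to 4: a·c

Answer: DEADLOCK at state 4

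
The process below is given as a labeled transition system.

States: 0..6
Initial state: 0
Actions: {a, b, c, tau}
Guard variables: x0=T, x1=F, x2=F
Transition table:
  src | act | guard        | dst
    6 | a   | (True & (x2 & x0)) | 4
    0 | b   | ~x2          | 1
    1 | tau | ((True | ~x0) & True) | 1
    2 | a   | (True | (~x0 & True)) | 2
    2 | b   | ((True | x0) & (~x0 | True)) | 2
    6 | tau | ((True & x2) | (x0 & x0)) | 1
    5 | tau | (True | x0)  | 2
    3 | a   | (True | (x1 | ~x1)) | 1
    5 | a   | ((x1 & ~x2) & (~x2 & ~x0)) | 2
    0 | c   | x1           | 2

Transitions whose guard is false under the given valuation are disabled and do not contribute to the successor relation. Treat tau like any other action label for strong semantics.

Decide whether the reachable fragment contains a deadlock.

Answer: DEADLOCK-FREE

Analysis:
Reachable = {0,1}
  0: b→1  [1 out]
  1: tau→1  [1 out]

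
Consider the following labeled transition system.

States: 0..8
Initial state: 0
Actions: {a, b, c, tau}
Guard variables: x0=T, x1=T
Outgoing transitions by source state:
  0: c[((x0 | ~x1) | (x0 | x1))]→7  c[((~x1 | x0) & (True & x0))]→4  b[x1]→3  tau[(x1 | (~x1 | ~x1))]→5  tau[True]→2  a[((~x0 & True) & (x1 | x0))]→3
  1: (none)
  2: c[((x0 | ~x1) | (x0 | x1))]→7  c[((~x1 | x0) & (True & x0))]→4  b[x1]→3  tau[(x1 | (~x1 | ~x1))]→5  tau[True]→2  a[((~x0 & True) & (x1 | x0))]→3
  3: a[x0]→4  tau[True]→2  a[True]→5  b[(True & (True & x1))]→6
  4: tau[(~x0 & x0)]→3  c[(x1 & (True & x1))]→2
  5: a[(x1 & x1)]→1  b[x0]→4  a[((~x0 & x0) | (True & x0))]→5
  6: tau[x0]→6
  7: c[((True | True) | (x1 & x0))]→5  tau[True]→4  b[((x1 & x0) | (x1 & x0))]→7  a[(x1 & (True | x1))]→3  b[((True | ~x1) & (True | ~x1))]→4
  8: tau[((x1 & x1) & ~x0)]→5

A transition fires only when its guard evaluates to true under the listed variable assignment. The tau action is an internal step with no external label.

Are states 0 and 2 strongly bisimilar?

Answer: BISIMILAR

Working:
Compute ~ classes (split until stable):
  round 0: {{0,1,2,3,4,5,6,7,8}}
  round 1: {{0,2},{1,8},{3},{4},{5},{6},{7}}
Fixed point at round 2; 7 class(es).
class of 0: {0,2}; class of 2: {0,2}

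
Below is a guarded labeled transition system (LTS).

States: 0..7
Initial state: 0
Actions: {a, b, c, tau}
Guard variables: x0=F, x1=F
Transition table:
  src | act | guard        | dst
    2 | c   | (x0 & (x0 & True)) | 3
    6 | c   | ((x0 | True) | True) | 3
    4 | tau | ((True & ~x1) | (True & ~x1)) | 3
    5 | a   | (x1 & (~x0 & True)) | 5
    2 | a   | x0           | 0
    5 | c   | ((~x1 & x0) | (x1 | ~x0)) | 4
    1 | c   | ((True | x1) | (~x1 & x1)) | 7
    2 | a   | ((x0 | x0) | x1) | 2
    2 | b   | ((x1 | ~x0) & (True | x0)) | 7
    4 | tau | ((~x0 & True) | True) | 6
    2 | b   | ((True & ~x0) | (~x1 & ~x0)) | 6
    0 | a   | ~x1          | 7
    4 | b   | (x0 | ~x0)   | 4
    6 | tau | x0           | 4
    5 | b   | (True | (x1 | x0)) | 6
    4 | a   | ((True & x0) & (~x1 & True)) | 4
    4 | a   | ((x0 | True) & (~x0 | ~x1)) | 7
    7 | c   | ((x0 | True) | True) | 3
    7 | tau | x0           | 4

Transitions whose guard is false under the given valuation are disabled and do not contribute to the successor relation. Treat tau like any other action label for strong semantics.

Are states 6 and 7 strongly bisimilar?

Refine partition for ~:
  P[0] = {{0,1,2,3,4,5,6,7}}
  P[1] = {{0},{1,6,7},{2},{3},{4},{5}}
  P[2] = {{0},{1},{2},{3},{4},{5},{6,7}}
Fixed point at round 3; 7 class(es).
6∈{6,7}, 7∈{6,7}

Answer: BISIMILAR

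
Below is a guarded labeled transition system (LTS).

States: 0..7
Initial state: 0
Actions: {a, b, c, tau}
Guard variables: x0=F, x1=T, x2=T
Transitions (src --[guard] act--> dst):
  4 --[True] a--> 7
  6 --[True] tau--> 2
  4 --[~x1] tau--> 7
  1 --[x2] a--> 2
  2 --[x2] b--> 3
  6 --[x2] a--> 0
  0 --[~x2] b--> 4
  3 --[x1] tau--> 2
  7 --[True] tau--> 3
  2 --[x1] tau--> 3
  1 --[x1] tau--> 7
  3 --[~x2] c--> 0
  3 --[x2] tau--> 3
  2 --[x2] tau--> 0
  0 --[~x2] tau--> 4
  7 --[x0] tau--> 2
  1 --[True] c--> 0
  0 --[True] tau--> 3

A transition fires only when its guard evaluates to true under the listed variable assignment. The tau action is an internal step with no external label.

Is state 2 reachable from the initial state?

After dropping false guards: 13 live edges.
Layer 0: {0}
Layer 1: {3}  now seen {0,3}
Layer 2: {2}  now seen {0,2,3}
R = {0,2,3}
trace reaching 2: tau·tau

Answer: REACHABLE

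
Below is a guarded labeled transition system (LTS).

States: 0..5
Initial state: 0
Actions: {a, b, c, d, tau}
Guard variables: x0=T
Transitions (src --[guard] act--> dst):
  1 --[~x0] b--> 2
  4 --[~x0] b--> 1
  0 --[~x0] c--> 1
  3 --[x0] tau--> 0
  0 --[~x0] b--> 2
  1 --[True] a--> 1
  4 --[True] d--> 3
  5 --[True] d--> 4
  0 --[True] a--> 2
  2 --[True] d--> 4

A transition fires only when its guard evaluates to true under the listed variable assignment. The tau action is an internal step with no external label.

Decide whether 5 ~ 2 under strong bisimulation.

Answer: BISIMILAR

Trace:
Refine partition for ~:
  P[0] = {{0,1,2,3,4,5}}
  P[1] = {{0,1},{2,4,5},{3}}
  P[2] = {{0},{1},{2,5},{3},{4}}
stable after 3 split(s): 5 block(s)
5∈{2,5}, 2∈{2,5}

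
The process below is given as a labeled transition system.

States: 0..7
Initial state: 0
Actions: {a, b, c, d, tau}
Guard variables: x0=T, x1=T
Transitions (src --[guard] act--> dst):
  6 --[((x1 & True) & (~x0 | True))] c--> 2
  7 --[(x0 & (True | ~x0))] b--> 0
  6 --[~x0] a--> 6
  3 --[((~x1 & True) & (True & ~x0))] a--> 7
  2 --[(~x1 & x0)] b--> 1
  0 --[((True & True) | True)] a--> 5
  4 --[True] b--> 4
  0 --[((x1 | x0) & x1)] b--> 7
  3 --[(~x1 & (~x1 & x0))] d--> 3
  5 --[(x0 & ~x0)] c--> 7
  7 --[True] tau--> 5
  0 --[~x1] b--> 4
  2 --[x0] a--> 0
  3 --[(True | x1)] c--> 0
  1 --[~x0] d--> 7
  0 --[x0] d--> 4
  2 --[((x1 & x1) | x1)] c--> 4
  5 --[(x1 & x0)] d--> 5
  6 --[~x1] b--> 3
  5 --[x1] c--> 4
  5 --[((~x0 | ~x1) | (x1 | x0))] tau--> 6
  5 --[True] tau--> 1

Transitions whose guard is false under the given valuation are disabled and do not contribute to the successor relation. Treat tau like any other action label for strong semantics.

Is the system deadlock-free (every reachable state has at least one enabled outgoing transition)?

Answer: DEADLOCK at state 1

Trace:
Reachable = {0,1,2,4,5,6,7}
  0: a→5  b→7  d→4  [3 exit(s)]
  1: ∅  [STUCK]
  2: a→0  c→4  [2 exit(s)]
  4: b→4  [1 exit(s)]
  5: c→4  d→5  tau→1  tau→6  [4 exit(s)]
  6: c→2  [1 exit(s)]
  7: b→0  tau→5  [2 exit(s)]
Path to 1: a·tau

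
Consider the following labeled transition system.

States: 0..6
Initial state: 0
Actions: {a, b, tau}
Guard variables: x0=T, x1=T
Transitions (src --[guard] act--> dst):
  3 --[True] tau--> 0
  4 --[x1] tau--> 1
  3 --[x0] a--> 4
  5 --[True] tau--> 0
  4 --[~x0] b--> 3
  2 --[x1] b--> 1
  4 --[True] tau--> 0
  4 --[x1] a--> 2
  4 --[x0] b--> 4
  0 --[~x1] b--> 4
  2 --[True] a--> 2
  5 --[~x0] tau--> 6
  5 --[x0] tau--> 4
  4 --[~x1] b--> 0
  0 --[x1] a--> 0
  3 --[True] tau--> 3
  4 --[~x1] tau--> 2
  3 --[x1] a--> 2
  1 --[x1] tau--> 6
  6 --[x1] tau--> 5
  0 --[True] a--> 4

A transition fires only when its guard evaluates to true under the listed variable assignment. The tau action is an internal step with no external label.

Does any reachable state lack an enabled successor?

Answer: DEADLOCK-FREE

Trace:
R = {0,1,2,4,5,6}
  0: a→0  a→4  [2 out]
  1: tau→6  [1 out]
  2: a→2  b→1  [2 out]
  4: a→2  b→4  tau→0  tau→1  [4 out]
  5: tau→0  tau→4  [2 out]
  6: tau→5  [1 out]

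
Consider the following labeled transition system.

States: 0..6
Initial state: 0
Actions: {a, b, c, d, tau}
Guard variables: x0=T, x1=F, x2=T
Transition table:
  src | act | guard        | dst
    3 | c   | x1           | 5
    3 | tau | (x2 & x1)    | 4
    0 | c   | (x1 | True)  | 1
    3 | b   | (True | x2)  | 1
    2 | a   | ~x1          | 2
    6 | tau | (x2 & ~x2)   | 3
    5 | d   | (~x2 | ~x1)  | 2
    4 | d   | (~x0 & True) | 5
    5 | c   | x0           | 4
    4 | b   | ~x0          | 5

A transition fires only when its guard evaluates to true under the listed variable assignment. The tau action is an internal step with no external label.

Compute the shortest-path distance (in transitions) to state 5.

Answer: UNREACHABLE

Working:
Layered search for 5:
  Layer 0: {0}
  Layer 1: {1}
5 never appears.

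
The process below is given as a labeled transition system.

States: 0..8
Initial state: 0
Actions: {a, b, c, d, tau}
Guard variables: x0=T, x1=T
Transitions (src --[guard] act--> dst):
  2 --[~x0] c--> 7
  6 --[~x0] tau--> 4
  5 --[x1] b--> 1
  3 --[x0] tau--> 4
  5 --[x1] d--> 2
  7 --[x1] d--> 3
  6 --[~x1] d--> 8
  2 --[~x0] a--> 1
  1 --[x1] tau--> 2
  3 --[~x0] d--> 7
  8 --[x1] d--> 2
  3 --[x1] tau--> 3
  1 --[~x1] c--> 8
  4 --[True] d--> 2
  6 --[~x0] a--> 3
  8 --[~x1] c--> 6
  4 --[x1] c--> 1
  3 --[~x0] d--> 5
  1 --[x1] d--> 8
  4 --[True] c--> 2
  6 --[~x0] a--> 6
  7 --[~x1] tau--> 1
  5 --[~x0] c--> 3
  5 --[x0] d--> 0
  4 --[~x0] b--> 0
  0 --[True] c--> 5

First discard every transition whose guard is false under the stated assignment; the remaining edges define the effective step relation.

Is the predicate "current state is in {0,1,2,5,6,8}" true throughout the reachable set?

Answer: INVARIANT HOLDS

Working:
Allowed set {0,1,2,5,6,8}
Reach set: {0,1,2,5,8}
  0: ✓
  1: ✓
  2: ✓
  5: ✓
  8: ✓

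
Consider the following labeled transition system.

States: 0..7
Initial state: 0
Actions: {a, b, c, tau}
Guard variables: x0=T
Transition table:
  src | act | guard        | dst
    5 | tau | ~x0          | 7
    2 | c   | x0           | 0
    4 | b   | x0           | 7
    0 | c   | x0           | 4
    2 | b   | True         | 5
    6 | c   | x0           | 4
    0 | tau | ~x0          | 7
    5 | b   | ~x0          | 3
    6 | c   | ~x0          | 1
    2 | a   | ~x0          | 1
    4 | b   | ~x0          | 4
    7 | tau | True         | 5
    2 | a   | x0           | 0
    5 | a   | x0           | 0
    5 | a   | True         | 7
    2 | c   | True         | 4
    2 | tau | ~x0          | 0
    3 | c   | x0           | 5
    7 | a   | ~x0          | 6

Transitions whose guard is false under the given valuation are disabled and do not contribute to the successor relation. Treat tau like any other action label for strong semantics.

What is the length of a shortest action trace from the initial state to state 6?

Layered search for 6:
  Layer 0: {0}
  Layer 1: {4}
  Layer 2: {7}
  Layer 3: {5}
6 never appears.

Answer: UNREACHABLE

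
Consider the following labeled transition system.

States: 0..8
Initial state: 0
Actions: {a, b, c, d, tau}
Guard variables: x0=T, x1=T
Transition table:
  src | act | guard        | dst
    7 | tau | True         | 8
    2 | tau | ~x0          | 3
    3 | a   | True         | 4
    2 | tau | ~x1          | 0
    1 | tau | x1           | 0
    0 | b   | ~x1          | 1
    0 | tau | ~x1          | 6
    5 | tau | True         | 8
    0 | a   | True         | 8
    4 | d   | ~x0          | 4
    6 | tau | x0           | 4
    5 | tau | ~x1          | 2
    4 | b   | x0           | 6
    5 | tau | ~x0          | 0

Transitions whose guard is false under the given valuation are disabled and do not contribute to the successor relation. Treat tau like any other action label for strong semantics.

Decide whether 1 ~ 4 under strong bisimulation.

Compute ~ classes (split until stable):
  round 0: {{0,1,2,3,4,5,6,7,8}}
  round 1: {{0,3},{1,5,6,7},{2,8},{4}}
  round 2: {{0},{1},{2,8},{3},{4},{5,7},{6}}
Fixed point at round 3; 7 class(es).
class of 1: {1}; class of 4: {4}

Answer: NOT BISIMILAR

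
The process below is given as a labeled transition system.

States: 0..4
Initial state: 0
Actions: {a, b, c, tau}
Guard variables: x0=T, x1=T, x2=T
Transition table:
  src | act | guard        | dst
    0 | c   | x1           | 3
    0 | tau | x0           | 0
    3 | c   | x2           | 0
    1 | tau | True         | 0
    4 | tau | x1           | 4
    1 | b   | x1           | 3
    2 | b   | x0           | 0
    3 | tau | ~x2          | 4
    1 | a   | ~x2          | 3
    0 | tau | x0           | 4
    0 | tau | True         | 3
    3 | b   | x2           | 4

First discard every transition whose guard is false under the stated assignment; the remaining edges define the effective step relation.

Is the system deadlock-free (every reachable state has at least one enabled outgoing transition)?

R = {0,3,4}
  0: c→3  tau→0  tau→3  tau→4  [4 out]
  3: b→4  c→0  [2 out]
  4: tau→4  [1 out]

Answer: DEADLOCK-FREE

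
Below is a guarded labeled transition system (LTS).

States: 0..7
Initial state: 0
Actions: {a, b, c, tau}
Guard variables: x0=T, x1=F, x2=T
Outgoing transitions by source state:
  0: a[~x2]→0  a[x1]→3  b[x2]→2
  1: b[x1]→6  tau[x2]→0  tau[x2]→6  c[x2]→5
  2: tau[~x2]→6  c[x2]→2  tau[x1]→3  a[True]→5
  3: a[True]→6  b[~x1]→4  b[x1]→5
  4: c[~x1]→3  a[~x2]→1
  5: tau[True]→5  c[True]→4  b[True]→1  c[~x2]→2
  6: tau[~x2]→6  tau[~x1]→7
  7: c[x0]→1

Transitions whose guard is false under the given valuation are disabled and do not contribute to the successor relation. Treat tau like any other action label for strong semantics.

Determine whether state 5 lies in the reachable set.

After dropping false guards: 14 live edges.
Layer 0: {0}
Layer 1: {2}  cumulative {0,2}
Layer 2: {5}  cumulative {0,2,5}
Layer 3: {1,4}  cumulative {0,1,2,4,5}
Layer 4: {3,6}  cumulative {0,1,2,3,4,5,6}
Layer 5: {7}  cumulative {0,1,2,3,4,5,6,7}
R = {0,1,2,3,4,5,6,7}
Path to 5: b·a

Answer: REACHABLE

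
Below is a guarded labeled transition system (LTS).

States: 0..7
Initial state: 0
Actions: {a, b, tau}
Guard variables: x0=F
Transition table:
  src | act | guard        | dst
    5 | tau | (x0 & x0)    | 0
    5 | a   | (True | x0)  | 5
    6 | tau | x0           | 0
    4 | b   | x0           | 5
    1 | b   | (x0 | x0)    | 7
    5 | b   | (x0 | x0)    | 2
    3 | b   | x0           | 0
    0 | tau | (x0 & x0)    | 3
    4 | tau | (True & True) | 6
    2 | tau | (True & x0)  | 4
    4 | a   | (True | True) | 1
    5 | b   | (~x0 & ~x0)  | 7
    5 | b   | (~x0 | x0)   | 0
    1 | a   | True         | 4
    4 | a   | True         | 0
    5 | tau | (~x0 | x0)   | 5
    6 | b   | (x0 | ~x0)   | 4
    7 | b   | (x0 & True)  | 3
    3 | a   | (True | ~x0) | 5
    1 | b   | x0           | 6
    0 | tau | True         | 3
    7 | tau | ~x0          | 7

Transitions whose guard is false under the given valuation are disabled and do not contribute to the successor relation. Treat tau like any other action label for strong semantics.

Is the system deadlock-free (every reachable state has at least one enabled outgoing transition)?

Reachable = {0,3,5,7}
  0: tau→3  [1 out]
  3: a→5  [1 out]
  5: a→5  b→0  b→7  tau→5  [4 out]
  7: tau→7  [1 out]

Answer: DEADLOCK-FREE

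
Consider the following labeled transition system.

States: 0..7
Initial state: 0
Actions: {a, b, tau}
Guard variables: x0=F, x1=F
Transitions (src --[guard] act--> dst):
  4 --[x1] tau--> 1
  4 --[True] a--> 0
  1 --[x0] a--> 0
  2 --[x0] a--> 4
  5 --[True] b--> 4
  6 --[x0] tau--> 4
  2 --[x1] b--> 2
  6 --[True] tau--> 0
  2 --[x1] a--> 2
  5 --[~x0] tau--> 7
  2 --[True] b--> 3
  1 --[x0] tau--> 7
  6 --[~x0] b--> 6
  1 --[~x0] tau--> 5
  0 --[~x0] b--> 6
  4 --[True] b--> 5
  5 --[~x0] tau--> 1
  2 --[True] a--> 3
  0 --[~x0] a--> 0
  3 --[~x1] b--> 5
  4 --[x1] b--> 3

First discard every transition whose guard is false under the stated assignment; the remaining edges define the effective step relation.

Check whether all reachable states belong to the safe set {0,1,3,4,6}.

Answer: INVARIANT HOLDS

Working:
Allowed set {0,1,3,4,6}
Reach set: {0,6}
  0: ok
  6: ok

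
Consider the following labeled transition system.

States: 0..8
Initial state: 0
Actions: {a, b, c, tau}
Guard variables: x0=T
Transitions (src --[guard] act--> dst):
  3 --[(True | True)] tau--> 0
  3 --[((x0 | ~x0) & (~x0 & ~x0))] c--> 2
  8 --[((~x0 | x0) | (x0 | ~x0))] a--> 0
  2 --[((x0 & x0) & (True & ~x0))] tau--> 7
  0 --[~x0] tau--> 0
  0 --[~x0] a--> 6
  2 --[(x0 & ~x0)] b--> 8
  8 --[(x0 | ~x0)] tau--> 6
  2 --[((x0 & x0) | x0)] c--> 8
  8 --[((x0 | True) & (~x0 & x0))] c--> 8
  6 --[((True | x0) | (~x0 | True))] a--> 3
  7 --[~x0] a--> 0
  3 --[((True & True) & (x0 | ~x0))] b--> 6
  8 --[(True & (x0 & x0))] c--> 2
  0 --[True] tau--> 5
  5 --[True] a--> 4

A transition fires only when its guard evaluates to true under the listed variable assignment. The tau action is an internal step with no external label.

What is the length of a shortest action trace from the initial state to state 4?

Answer: 2

Analysis:
Breadth-first toward 4:
  Layer 0: {0}
  Layer 1: {5}
  Layer 2: {4}
4 enters at depth 2; path tau·a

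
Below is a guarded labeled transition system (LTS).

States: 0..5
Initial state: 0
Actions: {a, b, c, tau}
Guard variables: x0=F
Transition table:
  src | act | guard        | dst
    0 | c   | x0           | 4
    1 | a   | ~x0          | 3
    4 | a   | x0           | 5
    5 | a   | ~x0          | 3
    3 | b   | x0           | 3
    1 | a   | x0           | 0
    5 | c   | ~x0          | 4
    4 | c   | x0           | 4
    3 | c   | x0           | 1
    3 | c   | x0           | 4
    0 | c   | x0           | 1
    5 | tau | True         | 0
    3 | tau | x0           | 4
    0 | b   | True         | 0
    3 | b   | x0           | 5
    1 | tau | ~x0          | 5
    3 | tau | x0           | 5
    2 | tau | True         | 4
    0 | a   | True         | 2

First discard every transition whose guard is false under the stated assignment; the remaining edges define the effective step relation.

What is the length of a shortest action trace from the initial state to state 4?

BFS to 4:
  Layer 0: {0}
  Layer 1: {2}
  Layer 2: {4}
first hit 4 at d=2 via a·tau

Answer: 2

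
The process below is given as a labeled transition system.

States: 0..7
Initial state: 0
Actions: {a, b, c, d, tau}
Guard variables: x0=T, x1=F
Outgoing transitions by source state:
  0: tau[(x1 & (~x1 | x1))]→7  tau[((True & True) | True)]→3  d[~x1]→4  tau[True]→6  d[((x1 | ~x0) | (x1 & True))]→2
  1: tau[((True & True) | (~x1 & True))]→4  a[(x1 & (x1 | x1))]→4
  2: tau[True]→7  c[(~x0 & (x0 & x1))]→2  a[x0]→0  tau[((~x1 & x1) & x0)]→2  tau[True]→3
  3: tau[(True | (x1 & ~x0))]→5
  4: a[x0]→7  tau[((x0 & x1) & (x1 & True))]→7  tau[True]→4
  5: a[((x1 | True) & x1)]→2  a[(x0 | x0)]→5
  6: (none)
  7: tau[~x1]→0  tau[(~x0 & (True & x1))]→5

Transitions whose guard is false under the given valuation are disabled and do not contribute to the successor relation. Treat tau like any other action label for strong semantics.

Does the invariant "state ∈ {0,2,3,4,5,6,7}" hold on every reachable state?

Allowed set {0,2,3,4,5,6,7}
Reachable = {0,3,4,5,6,7}
  0: ok
  3: ok
  4: ok
  5: ok
  6: ok
  7: ok

Answer: INVARIANT HOLDS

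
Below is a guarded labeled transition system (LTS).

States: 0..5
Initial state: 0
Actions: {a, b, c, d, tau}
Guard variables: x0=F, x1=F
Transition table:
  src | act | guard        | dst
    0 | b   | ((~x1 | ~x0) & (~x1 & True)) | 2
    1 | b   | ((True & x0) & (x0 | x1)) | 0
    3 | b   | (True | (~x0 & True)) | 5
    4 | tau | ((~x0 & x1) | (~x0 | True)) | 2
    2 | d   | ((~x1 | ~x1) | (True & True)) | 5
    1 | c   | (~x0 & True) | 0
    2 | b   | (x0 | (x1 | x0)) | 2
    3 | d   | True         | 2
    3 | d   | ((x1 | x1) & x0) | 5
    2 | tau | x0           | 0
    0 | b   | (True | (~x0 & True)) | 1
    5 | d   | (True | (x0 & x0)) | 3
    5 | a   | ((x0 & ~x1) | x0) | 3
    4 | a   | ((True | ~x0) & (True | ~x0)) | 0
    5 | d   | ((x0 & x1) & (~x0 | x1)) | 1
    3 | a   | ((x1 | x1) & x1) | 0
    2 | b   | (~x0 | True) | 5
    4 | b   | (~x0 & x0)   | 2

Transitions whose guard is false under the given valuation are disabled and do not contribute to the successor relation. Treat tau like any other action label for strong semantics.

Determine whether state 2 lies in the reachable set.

After dropping false guards: 10 live edges.
Layer 0: {0}
Layer 1: {1,2}  total {0,1,2}
Layer 2: {5}  total {0,1,2,5}
Layer 3: {3}  total {0,1,2,3,5}
R = {0,1,2,3,5}
trace reaching 2: b

Answer: REACHABLE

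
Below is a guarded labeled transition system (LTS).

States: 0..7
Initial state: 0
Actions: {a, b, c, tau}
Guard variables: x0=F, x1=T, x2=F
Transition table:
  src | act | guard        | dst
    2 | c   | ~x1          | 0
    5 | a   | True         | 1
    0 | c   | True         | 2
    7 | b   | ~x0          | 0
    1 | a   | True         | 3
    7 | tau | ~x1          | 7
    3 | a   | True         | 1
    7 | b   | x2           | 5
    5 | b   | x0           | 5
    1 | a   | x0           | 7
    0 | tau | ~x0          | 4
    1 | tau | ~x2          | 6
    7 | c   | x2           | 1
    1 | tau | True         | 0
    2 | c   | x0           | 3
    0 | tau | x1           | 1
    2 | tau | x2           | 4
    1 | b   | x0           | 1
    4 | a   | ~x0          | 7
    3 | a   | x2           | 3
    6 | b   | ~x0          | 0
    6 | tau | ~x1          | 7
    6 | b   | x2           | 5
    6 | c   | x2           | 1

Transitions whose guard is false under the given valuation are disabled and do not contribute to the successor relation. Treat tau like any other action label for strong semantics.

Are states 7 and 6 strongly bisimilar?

Answer: BISIMILAR

Trace:
Bisimulation quotient by refinement:
  round 0: {{0,1,2,3,4,5,6,7}}
  round 1: {{0},{1},{2},{3,4,5},{6,7}}
  round 2: {{0},{1},{2},{3,5},{4},{6,7}}
Fixed point at round 3; 6 class(es).
[7]={6,7}  [6]={6,7}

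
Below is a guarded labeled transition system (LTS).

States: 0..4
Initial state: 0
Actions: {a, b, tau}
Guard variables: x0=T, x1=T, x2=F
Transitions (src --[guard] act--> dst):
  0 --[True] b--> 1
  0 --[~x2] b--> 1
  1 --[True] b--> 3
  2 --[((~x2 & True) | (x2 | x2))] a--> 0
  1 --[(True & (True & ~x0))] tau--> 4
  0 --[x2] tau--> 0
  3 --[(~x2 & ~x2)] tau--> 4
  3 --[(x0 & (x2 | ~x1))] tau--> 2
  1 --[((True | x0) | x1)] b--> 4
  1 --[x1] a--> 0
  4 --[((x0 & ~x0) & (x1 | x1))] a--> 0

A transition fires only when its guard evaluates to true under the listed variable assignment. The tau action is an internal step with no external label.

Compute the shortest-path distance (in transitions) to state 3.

Breadth-first toward 3:
  depth 0: {0}
  depth 1: {1}
  depth 2: {3,4}
3 enters at depth 2; path b·b

Answer: 2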